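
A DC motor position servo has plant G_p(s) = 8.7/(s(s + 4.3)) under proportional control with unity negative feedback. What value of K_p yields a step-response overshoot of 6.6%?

K_p = 1.24

From %OS = 100·exp(−πζ/√(1−ζ²)) = 6.6%, ζ = −ln(0.066)/√(π²+ln²(0.066)) = 0.6543.
Characteristic equation s² + 4.3s + 8.7K_p = 0 gives ζ = 4.3/(2√(8.7K_p)).
Setting ζ = 0.6543: √(8.7K_p) = 4.3/(2·0.6543) = 3.286, so K_p = 10.8/8.7 = 1.24.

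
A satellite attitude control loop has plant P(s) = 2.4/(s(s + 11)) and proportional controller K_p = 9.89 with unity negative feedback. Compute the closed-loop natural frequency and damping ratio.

With unity feedback the closed-loop characteristic equation is s² + 11s + 9.89·2.4 = s² + 11s + 23.74 = 0.
So ω_n² = 23.74 ⇒ ω_n = 4.872 rad/s, and ζ = 11/(2ω_n) = 1.13.

ω_n = 4.87 rad/s, ζ = 1.13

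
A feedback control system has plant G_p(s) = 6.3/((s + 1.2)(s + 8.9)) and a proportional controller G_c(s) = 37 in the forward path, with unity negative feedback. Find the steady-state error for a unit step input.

The loop is type 0. Static position error constant K_pos = G_c(0)·G_p(0) = 37·0.5899 = 21.83.
Steady-state error to a unit step: e_ss = 1/(1+K_pos) = 1/22.83 = 0.0438.

0.0438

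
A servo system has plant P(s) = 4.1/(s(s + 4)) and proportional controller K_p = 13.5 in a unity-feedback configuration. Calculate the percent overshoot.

From 1 + K_pP(s) = 0: s² + 4s + 55.35 = 0 ⇒ ω_n = 7.44, ζ = 0.2688.
%OS = 100·exp(−πζ/√(1−ζ²)) = 100·exp(−π·0.2688/√0.9277) = 41.6%.

41.6%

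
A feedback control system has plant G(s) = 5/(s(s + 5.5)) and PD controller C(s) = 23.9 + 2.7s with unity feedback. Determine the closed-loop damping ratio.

ζ = 0.869

Forward path: (23.9 + 2.7s)·5/(s(s+5.5)). The closed-loop characteristic equation is s² + (5.5 + 5·2.7)s + 5·23.9 = 0.
That is s² + 19s + 119.5 = 0, so ω_n = 10.93 rad/s and ζ = 19/(2·10.93) = 0.869.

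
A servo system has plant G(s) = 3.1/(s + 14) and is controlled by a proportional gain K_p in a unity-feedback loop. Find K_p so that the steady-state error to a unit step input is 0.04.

The loop is type 0, so e_ss(step) = 1/(1 + K_pos) with K_pos = K_p·G(0).
G(0) = 0.2214. Require 1/(1 + K_p·0.2214) = 0.04, so 1 + 0.2214·K_p = 25.
K_p = (25 − 1)/0.2214 = 108.

K_p = 108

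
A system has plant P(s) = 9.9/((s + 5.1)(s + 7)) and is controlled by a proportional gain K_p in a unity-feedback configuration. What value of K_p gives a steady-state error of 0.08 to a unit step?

K_p = 41.5

The loop is type 0, so e_ss(step) = 1/(1 + K_pos) with K_pos = K_p·P(0).
P(0) = 0.2773. Require 1/(1 + K_p·0.2773) = 0.08, so 1 + 0.2773·K_p = 12.5.
K_p = (12.5 − 1)/0.2773 = 41.5.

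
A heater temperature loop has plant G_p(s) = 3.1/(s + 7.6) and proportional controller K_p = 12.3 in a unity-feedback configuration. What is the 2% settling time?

Closed-loop transfer function: T(s) = K_p·G_p(s)/(1 + K_p·G_p(s)) = 38.13/(s + 7.6 + 38.13) = 38.13/(s + 45.73).
Time constant τ = 1/45.73 = 0.02187 s, so the 2% settling time is about 4τ = 0.0875 s.

T_s ≈ 0.0875 s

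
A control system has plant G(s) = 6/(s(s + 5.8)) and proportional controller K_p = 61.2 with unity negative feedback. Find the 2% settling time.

Closed-loop characteristic equation: s² + 5.8s + 367.2 = 0, so ω_n = 19.16 rad/s and ζ = 5.8/(2·19.16) = 0.1513.
2% settling time T_s ≈ 4/(ζω_n) = 4/2.9 = 1.38 s.

T_s ≈ 1.38 s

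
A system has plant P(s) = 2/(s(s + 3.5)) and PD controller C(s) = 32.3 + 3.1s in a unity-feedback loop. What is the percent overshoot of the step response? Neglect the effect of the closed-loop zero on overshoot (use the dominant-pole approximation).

9.28%

Forward path: (32.3 + 3.1s)·2/(s(s+3.5)). The closed-loop characteristic equation is s² + (3.5 + 2·3.1)s + 2·32.3 = 0.
That is s² + 9.7s + 64.6 = 0, so ω_n = 8.037 rad/s and ζ = 9.7/(2·8.037) = 0.6034.
%OS = 100·exp(−πζ/√(1−ζ²)) = 9.28%.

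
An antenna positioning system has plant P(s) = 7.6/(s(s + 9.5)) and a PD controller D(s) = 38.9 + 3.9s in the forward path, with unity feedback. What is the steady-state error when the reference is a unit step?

The open loop D(s)P(s) has a pole at the origin (type 1), so the static position error constant is infinite and e_ss = 1/(1+∞) = 0.

0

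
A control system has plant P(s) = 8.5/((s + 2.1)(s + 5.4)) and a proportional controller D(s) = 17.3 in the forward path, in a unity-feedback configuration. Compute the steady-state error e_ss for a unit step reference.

The loop is type 0. Static position error constant K_pos = D(0)·P(0) = 17.3·0.7496 = 12.97.
Steady-state error to a unit step: e_ss = 1/(1+K_pos) = 1/13.97 = 0.0716.

0.0716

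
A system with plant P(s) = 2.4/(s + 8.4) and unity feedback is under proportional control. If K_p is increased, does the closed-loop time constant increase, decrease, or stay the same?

Closed-loop pole is at s = −(8.4+K_p·2.4); larger K_p moves it further left, so τ = 1/(8.4+K_p·2.4) decreases.

decrease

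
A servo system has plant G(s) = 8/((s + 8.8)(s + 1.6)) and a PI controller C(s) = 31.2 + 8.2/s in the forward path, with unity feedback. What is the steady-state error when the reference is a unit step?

0

The open loop C(s)G(s) has a pole at the origin (type 1), so the static position error constant is infinite and e_ss = 1/(1+∞) = 0.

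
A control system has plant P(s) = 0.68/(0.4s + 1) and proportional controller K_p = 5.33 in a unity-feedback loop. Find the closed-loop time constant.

τ = 0.0865 s

Closed loop: T(s) = K_p·P/(1+K_p·P) = 3.624/(0.4s + 1 + 3.624), with pole at s = −(1 + 3.624)/0.4 = −11.56.
Closed-loop time constant τ = 1/11.56 = 0.0865 s.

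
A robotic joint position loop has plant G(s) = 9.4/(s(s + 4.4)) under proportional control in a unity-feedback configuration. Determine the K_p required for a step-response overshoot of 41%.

K_p = 6.91

From %OS = 100·exp(−πζ/√(1−ζ²)) = 41%, ζ = −ln(0.41)/√(π²+ln²(0.41)) = 0.273.
Characteristic equation s² + 4.4s + 9.4K_p = 0 gives ζ = 4.4/(2√(9.4K_p)).
Setting ζ = 0.273: √(9.4K_p) = 4.4/(2·0.273) = 8.058, so K_p = 64.93/9.4 = 6.91.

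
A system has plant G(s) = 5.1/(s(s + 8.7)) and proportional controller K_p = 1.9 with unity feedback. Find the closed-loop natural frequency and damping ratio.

1 + K_p·G(s) = 0 gives s² + 8.7s + 9.69 = 0.
So ω_n² = 9.69 ⇒ ω_n = 3.113 rad/s, and ζ = 8.7/(2ω_n) = 1.4.

ω_n = 3.11 rad/s, ζ = 1.4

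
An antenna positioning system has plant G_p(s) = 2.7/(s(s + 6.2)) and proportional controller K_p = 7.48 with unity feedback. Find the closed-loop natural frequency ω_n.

The closed-loop denominator is s(s+6.2) + 7.48·2.7 = s² + 6.2s + 20.2.
So ω_n² = 20.2 ⇒ ω_n = 4.494 rad/s, and ζ = 6.2/(2ω_n) = 0.69.

ω_n = 4.49 rad/s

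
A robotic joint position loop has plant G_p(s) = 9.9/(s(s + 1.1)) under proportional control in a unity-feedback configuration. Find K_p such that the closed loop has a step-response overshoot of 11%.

K_p = 0.0925

From %OS = 100·exp(−πζ/√(1−ζ²)) = 11%, ζ = −ln(0.11)/√(π²+ln²(0.11)) = 0.5749.
Characteristic equation s² + 1.1s + 9.9K_p = 0 gives ζ = 1.1/(2√(9.9K_p)).
Setting ζ = 0.5749: √(9.9K_p) = 1.1/(2·0.5749) = 0.9567, so K_p = 0.9153/9.9 = 0.0925.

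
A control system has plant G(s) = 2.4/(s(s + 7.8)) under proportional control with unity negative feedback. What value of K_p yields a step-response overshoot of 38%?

K_p = 73.1

From %OS = 100·exp(−πζ/√(1−ζ²)) = 38%, ζ = −ln(0.38)/√(π²+ln²(0.38)) = 0.2943.
Characteristic equation s² + 7.8s + 2.4K_p = 0 gives ζ = 7.8/(2√(2.4K_p)).
Setting ζ = 0.2943: √(2.4K_p) = 7.8/(2·0.2943) = 13.25, so K_p = 175.6/2.4 = 73.1.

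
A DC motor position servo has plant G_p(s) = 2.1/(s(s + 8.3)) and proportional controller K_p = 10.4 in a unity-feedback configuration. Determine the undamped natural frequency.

1 + K_p·G_p(s) = 0 gives s² + 8.3s + 21.84 = 0.
Matching s² + 2ζω_n s + ω_n²: ω_n = √21.84 = 4.673 rad/s and 2ζω_n = 8.3, so ζ = 8.3/(2·4.673) = 0.888.

ω_n = 4.67 rad/s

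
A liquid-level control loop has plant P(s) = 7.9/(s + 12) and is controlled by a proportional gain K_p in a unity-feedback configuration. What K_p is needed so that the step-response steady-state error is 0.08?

K_p = 17.5

For a type-0 loop with proportional control, e_ss = 1/(1 + K_p·P(0)).
P(0) = 0.6583. Require 1/(1 + K_p·0.6583) = 0.08, so 1 + 0.6583·K_p = 12.5.
K_p = (12.5 − 1)/0.6583 = 17.5.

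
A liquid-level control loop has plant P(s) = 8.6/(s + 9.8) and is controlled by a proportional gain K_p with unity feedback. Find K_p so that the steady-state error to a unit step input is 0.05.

Steady-state error for a unit step on this type-0 loop is 1/(1 + K_p·P(0)).
P(0) = 0.8776. Require 1/(1 + K_p·0.8776) = 0.05, so 1 + 0.8776·K_p = 20.
K_p = (20 − 1)/0.8776 = 21.7.

K_p = 21.7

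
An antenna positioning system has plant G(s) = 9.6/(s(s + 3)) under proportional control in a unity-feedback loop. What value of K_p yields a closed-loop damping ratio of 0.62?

K_p = 0.61

Closed-loop characteristic equation: s² + 3s + K_p·9.6 = 0.
So ω_n = √(9.6K_p) and 2ζω_n = 3, giving ζ = 3/(2√(9.6K_p)).
Setting ζ = 0.62: √(9.6K_p) = 3/(2·0.62) = 2.419, so K_p = 5.853/9.6 = 0.61.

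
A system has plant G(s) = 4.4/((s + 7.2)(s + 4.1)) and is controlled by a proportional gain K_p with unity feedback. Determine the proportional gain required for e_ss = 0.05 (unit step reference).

For a type-0 loop with proportional control, e_ss = 1/(1 + K_p·G(0)).
G(0) = 0.1491. Require 1/(1 + K_p·0.1491) = 0.05, so 1 + 0.1491·K_p = 20.
K_p = (20 − 1)/0.1491 = 127.

K_p = 127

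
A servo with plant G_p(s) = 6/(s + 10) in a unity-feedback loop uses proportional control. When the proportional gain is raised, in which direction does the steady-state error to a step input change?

The position error constant K_pos = K_p·G_p(0) grows with K_p, and e_ss = 1/(1+K_pos) falls.

decrease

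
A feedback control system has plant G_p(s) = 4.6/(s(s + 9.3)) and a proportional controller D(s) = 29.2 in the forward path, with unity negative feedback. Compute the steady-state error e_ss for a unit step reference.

The open loop D(s)G_p(s) has a pole at the origin (type 1), so the static position error constant is infinite and e_ss = 1/(1+∞) = 0.

0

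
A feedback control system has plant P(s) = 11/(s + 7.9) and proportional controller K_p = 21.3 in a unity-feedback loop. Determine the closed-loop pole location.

Closed-loop transfer function: T(s) = K_p·P(s)/(1 + K_p·P(s)) = 234.3/(s + 7.9 + 234.3) = 234.3/(s + 242.2).
The closed-loop pole is at s = −242.2.

s = -242.2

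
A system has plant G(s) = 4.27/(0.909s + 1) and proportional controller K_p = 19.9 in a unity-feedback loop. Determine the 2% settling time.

Closed loop: T(s) = K_p·G/(1+K_p·G) = 84.97/(0.909s + 1 + 84.97), with pole at s = −(1 + 84.97)/0.909 = −94.58.
τ = 1/94.58 = 0.01057 s, so 2% settling time ≈ 4τ = 0.0423 s.

T_s ≈ 0.0423 s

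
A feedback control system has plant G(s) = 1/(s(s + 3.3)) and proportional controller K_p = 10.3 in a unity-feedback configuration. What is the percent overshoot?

From 1 + K_pG(s) = 0: s² + 3.3s + 10.3 = 0 ⇒ ω_n = 3.209, ζ = 0.5141.
%OS = 100·exp(−πζ/√(1−ζ²)) = 100·exp(−π·0.5141/√0.7357) = 15.2%.

15.2%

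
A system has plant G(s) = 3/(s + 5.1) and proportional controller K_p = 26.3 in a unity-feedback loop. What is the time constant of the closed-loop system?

Closed-loop transfer function: T(s) = K_p·G(s)/(1 + K_p·G(s)) = 78.9/(s + 5.1 + 78.9) = 78.9/(s + 84).
Time constant τ = 1/84 = 0.0119 s.

τ = 0.0119 s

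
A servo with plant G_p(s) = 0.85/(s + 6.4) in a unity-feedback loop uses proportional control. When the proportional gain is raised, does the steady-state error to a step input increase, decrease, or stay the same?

The position error constant K_pos = K_p·G_p(0) grows with K_p, and e_ss = 1/(1+K_pos) falls.

decrease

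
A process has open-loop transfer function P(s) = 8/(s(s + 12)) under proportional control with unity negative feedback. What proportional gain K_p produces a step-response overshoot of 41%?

From %OS = 100·exp(−πζ/√(1−ζ²)) = 41%, ζ = −ln(0.41)/√(π²+ln²(0.41)) = 0.273.
Characteristic equation s² + 12s + 8K_p = 0 gives ζ = 12/(2√(8K_p)).
Setting ζ = 0.273: √(8K_p) = 12/(2·0.273) = 21.98, so K_p = 483/8 = 60.4.

K_p = 60.4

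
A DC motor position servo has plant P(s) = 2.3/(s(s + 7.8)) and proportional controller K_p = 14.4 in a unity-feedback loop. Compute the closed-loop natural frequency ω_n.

ω_n = 5.75 rad/s

With unity feedback the closed-loop characteristic equation is s² + 7.8s + 14.4·2.3 = s² + 7.8s + 33.12 = 0.
Matching s² + 2ζω_n s + ω_n²: ω_n = √33.12 = 5.755 rad/s and 2ζω_n = 7.8, so ζ = 7.8/(2·5.755) = 0.678.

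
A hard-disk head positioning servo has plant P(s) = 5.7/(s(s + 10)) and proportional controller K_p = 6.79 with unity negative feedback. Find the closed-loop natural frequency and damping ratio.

1 + K_p·P(s) = 0 gives s² + 10s + 38.7 = 0.
So ω_n² = 38.7 ⇒ ω_n = 6.221 rad/s, and ζ = 10/(2ω_n) = 0.804.

ω_n = 6.22 rad/s, ζ = 0.804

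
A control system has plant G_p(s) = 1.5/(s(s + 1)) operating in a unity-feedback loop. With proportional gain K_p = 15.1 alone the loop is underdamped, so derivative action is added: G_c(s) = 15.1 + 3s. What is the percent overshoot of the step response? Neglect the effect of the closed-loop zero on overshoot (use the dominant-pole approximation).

10.8%

Forward path: (15.1 + 3s)·1.5/(s(s+1)). The closed-loop characteristic equation is s² + (1 + 1.5·3)s + 1.5·15.1 = 0.
That is s² + 5.5s + 22.65 = 0, so ω_n = 4.759 rad/s and ζ = 5.5/(2·4.759) = 0.5778.
%OS = 100·exp(−πζ/√(1−ζ²)) = 10.8%.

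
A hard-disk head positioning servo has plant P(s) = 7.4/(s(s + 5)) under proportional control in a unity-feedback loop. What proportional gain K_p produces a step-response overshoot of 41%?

K_p = 11.3

From %OS = 100·exp(−πζ/√(1−ζ²)) = 41%, ζ = −ln(0.41)/√(π²+ln²(0.41)) = 0.273.
Characteristic equation s² + 5s + 7.4K_p = 0 gives ζ = 5/(2√(7.4K_p)).
Setting ζ = 0.273: √(7.4K_p) = 5/(2·0.273) = 9.157, so K_p = 83.85/7.4 = 11.3.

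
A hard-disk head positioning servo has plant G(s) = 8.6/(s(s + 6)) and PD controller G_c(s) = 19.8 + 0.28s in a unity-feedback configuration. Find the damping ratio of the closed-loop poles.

ζ = 0.322

Forward path: (19.8 + 0.28s)·8.6/(s(s+6)). The closed-loop characteristic equation is s² + (6 + 8.6·0.28)s + 8.6·19.8 = 0.
That is s² + 8.408s + 170.3 = 0, so ω_n = 13.05 rad/s and ζ = 8.408/(2·13.05) = 0.3222.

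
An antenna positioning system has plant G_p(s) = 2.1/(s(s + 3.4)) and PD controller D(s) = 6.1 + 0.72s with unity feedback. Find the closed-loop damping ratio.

Forward path: (6.1 + 0.72s)·2.1/(s(s+3.4)). The closed-loop characteristic equation is s² + (3.4 + 2.1·0.72)s + 2.1·6.1 = 0.
That is s² + 4.912s + 12.81 = 0, so ω_n = 3.579 rad/s and ζ = 4.912/(2·3.579) = 0.6862.

ζ = 0.686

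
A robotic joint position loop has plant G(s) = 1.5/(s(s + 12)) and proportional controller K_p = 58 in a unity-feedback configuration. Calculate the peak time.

T_p = 0.44 s

The closed-loop denominator s² + 12s + 87 gives ω_n = √87 = 9.327 and ζ = 12/(2ω_n) = 0.6433.
Damped frequency ω_d = ω_n√(1−ζ²) = 7.141 rad/s, so peak time T_p = π/ω_d = 0.44 s.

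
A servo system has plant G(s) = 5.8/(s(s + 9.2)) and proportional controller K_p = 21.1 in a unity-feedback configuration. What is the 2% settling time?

From 1 + K_pG(s) = 0: s² + 9.2s + 122.4 = 0 ⇒ ω_n = 11.06, ζ = 0.4158.
2% settling time T_s ≈ 4/(ζω_n) = 4/4.6 = 0.87 s.

T_s ≈ 0.87 s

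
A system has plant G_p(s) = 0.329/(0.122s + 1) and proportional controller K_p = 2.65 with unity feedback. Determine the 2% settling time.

Closed loop: T(s) = K_p·G_p/(1+K_p·G_p) = 0.8719/(0.122s + 1 + 0.8719), with pole at s = −(1 + 0.8719)/0.122 = −15.34.
τ = 1/15.34 = 0.06518 s, so 2% settling time ≈ 4τ = 0.261 s.

T_s ≈ 0.261 s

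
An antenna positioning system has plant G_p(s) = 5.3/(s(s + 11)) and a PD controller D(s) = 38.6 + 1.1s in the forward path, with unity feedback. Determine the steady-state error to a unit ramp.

0.0538

The loop has one pole at the origin (type 1). Velocity error constant K_v = lim_{s→0} s·D(s)G_p(s) = 38.6·5.3/11 = 18.6.
Steady-state error to a unit ramp: e_ss = 1/K_v = 0.0538.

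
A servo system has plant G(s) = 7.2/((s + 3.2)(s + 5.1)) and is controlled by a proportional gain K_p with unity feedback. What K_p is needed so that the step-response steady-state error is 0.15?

K_p = 12.8

Steady-state error for a unit step on this type-0 loop is 1/(1 + K_p·G(0)).
G(0) = 0.4412. Require 1/(1 + K_p·0.4412) = 0.15, so 1 + 0.4412·K_p = 6.667.
K_p = (6.667 − 1)/0.4412 = 12.8.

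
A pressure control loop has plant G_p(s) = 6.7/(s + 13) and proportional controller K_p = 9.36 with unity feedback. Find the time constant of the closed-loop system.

τ = 0.0132 s

Closed-loop transfer function: T(s) = K_p·G_p(s)/(1 + K_p·G_p(s)) = 62.71/(s + 13 + 62.71) = 62.71/(s + 75.71).
Time constant τ = 1/75.71 = 0.0132 s.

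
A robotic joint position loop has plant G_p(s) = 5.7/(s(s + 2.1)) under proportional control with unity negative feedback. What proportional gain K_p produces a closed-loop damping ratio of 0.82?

Closed-loop characteristic equation: s² + 2.1s + K_p·5.7 = 0.
So ω_n = √(5.7K_p) and 2ζω_n = 2.1, giving ζ = 2.1/(2√(5.7K_p)).
Setting ζ = 0.82: √(5.7K_p) = 2.1/(2·0.82) = 1.28, so K_p = 1.64/5.7 = 0.288.

K_p = 0.288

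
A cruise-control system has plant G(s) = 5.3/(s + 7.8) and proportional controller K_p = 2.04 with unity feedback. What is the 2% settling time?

Closed-loop transfer function: T(s) = K_p·G(s)/(1 + K_p·G(s)) = 10.81/(s + 7.8 + 10.81) = 10.81/(s + 18.61).
Time constant τ = 1/18.61 = 0.05373 s, so the 2% settling time is about 4τ = 0.215 s.

T_s ≈ 0.215 s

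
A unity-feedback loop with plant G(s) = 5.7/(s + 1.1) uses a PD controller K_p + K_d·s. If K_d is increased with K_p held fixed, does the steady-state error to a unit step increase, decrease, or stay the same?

unchanged

K_d affects only the transient (the s-coefficient); the DC loop gain, and hence e_ss, depends only on K_p.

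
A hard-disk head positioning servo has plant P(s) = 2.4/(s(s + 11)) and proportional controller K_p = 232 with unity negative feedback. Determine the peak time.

Closed-loop characteristic equation: s² + 11s + 556.8 = 0, so ω_n = 23.6 rad/s and ζ = 11/(2·23.6) = 0.2331.
Damped frequency ω_d = ω_n√(1−ζ²) = 22.95 rad/s, so peak time T_p = π/ω_d = 0.137 s.

T_p = 0.137 s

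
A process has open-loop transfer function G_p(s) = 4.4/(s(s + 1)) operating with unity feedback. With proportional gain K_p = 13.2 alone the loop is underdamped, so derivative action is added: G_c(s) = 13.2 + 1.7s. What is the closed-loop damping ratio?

Forward path: (13.2 + 1.7s)·4.4/(s(s+1)). The closed-loop characteristic equation is s² + (1 + 4.4·1.7)s + 4.4·13.2 = 0.
That is s² + 8.48s + 58.08 = 0, so ω_n = 7.621 rad/s and ζ = 8.48/(2·7.621) = 0.5564.

ζ = 0.556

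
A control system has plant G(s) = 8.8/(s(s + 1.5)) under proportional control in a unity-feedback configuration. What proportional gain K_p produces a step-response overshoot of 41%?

K_p = 0.858

From %OS = 100·exp(−πζ/√(1−ζ²)) = 41%, ζ = −ln(0.41)/√(π²+ln²(0.41)) = 0.273.
Characteristic equation s² + 1.5s + 8.8K_p = 0 gives ζ = 1.5/(2√(8.8K_p)).
Setting ζ = 0.273: √(8.8K_p) = 1.5/(2·0.273) = 2.747, so K_p = 7.546/8.8 = 0.858.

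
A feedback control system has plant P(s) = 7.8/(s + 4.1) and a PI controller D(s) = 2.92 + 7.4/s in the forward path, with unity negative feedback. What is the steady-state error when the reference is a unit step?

The open loop D(s)P(s) has a pole at the origin (type 1), so the static position error constant is infinite and e_ss = 1/(1+∞) = 0.

0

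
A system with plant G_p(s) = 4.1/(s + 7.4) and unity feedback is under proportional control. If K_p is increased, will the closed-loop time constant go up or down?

decrease

Closed-loop pole is at s = −(7.4+K_p·4.1); larger K_p moves it further left, so τ = 1/(7.4+K_p·4.1) decreases.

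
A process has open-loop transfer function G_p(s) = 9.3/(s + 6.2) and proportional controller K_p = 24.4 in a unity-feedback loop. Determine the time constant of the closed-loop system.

Closed-loop transfer function: T(s) = K_p·G_p(s)/(1 + K_p·G_p(s)) = 226.9/(s + 6.2 + 226.9) = 226.9/(s + 233.1).
Time constant τ = 1/233.1 = 0.00429 s.

τ = 0.00429 s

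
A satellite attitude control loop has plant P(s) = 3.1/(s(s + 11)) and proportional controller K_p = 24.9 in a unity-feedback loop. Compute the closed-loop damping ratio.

ζ = 0.626

With unity feedback the closed-loop characteristic equation is s² + 11s + 24.9·3.1 = s² + 11s + 77.19 = 0.
Matching s² + 2ζω_n s + ω_n²: ω_n = √77.19 = 8.786 rad/s and 2ζω_n = 11, so ζ = 11/(2·8.786) = 0.626.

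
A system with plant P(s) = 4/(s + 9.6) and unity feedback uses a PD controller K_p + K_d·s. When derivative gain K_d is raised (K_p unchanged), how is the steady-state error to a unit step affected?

unchanged

At s = 0 the derivative term contributes nothing: C(0) = K_p regardless of K_d, so K_pos = K_p·P(0) and e_ss are unchanged.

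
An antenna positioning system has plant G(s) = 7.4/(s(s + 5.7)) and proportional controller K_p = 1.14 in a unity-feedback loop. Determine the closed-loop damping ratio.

With unity feedback the closed-loop characteristic equation is s² + 5.7s + 1.14·7.4 = s² + 5.7s + 8.436 = 0.
Matching s² + 2ζω_n s + ω_n²: ω_n = √8.436 = 2.904 rad/s and 2ζω_n = 5.7, so ζ = 5.7/(2·2.904) = 0.981.

ζ = 0.981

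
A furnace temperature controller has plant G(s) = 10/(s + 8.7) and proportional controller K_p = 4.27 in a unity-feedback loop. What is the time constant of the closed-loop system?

Closed-loop transfer function: T(s) = K_p·G(s)/(1 + K_p·G(s)) = 42.7/(s + 8.7 + 42.7) = 42.7/(s + 51.4).
Time constant τ = 1/51.4 = 0.0195 s.

τ = 0.0195 s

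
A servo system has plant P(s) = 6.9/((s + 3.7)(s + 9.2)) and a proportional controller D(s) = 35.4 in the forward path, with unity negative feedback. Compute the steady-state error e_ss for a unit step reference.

The loop is type 0. Static position error constant K_pos = D(0)·P(0) = 35.4·0.2027 = 7.176.
Steady-state error to a unit step: e_ss = 1/(1+K_pos) = 1/8.176 = 0.122.

0.122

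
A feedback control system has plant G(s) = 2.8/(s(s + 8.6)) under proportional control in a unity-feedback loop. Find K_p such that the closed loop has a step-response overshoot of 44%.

K_p = 103

From %OS = 100·exp(−πζ/√(1−ζ²)) = 44%, ζ = −ln(0.44)/√(π²+ln²(0.44)) = 0.2528.
Characteristic equation s² + 8.6s + 2.8K_p = 0 gives ζ = 8.6/(2√(2.8K_p)).
Setting ζ = 0.2528: √(2.8K_p) = 8.6/(2·0.2528) = 17.01, so K_p = 289.2/2.8 = 103.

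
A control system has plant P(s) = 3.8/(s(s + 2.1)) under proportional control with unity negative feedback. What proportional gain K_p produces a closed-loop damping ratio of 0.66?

K_p = 0.666

Closed-loop characteristic equation: s² + 2.1s + K_p·3.8 = 0.
So ω_n = √(3.8K_p) and 2ζω_n = 2.1, giving ζ = 2.1/(2√(3.8K_p)).
Setting ζ = 0.66: √(3.8K_p) = 2.1/(2·0.66) = 1.591, so K_p = 2.531/3.8 = 0.666.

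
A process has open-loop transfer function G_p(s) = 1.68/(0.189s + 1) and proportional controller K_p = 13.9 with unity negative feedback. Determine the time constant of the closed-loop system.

τ = 0.00776 s

Closed loop: T(s) = K_p·G_p/(1+K_p·G_p) = 23.35/(0.189s + 1 + 23.35), with pole at s = −(1 + 23.35)/0.189 = −128.8.
Closed-loop time constant τ = 1/128.8 = 0.00776 s.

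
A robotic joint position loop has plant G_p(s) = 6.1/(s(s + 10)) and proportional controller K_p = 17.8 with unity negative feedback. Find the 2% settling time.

T_s ≈ 0.8 s

The closed-loop denominator s² + 10s + 108.6 gives ω_n = √108.6 = 10.42 and ζ = 10/(2ω_n) = 0.4798.
2% settling time T_s ≈ 4/(ζω_n) = 4/5 = 0.8 s.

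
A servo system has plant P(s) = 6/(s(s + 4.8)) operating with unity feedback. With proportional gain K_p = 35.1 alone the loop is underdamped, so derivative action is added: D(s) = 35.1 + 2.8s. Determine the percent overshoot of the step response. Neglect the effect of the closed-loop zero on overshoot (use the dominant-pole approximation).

3.02%

Forward path: (35.1 + 2.8s)·6/(s(s+4.8)). The closed-loop characteristic equation is s² + (4.8 + 6·2.8)s + 6·35.1 = 0.
That is s² + 21.6s + 210.6 = 0, so ω_n = 14.51 rad/s and ζ = 21.6/(2·14.51) = 0.7442.
%OS = 100·exp(−πζ/√(1−ζ²)) = 3.02%.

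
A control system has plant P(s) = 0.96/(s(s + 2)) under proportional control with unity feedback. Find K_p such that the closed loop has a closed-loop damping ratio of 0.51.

Closed-loop characteristic equation: s² + 2s + K_p·0.96 = 0.
So ω_n = √(0.96K_p) and 2ζω_n = 2, giving ζ = 2/(2√(0.96K_p)).
Setting ζ = 0.51: √(0.96K_p) = 2/(2·0.51) = 1.961, so K_p = 3.845/0.96 = 4.

K_p = 4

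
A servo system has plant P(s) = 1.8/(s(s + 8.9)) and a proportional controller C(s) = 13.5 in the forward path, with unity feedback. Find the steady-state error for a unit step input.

The open loop C(s)P(s) has a pole at the origin (type 1), so the static position error constant is infinite and e_ss = 1/(1+∞) = 0.

0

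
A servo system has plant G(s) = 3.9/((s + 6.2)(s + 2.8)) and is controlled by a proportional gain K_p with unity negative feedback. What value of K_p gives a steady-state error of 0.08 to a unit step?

K_p = 51.2

For a type-0 loop with proportional control, e_ss = 1/(1 + K_p·G(0)).
G(0) = 0.2247. Require 1/(1 + K_p·0.2247) = 0.08, so 1 + 0.2247·K_p = 12.5.
K_p = (12.5 − 1)/0.2247 = 51.2.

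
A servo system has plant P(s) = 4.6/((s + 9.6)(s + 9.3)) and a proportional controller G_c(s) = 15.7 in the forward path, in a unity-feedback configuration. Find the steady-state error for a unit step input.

0.553

The loop is type 0. Static position error constant K_pos = G_c(0)·P(0) = 15.7·0.05152 = 0.8089.
Steady-state error to a unit step: e_ss = 1/(1+K_pos) = 1/1.809 = 0.553.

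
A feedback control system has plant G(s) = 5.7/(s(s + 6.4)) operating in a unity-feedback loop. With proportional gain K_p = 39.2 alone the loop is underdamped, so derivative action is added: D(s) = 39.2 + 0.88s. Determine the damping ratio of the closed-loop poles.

ζ = 0.382

Forward path: (39.2 + 0.88s)·5.7/(s(s+6.4)). The closed-loop characteristic equation is s² + (6.4 + 5.7·0.88)s + 5.7·39.2 = 0.
That is s² + 11.42s + 223.4 = 0, so ω_n = 14.95 rad/s and ζ = 11.42/(2·14.95) = 0.3819.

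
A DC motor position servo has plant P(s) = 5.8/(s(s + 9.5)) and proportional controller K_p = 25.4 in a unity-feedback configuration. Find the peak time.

Closed-loop characteristic equation: s² + 9.5s + 147.3 = 0, so ω_n = 12.14 rad/s and ζ = 9.5/(2·12.14) = 0.3913.
Damped frequency ω_d = ω_n√(1−ζ²) = 11.17 rad/s, so peak time T_p = π/ω_d = 0.281 s.

T_p = 0.281 s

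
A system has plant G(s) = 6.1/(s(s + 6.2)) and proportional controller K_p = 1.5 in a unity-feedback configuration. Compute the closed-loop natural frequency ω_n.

With unity feedback the closed-loop characteristic equation is s² + 6.2s + 1.5·6.1 = s² + 6.2s + 9.15 = 0.
So ω_n² = 9.15 ⇒ ω_n = 3.025 rad/s, and ζ = 6.2/(2ω_n) = 1.02.

ω_n = 3.02 rad/s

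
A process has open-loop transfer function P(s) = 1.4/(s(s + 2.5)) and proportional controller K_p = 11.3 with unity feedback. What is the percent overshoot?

35.3%

Closed-loop characteristic equation: s² + 2.5s + 15.82 = 0, so ω_n = 3.977 rad/s and ζ = 2.5/(2·3.977) = 0.3143.
%OS = 100·exp(−πζ/√(1−ζ²)) = 100·exp(−π·0.3143/√0.9012) = 35.3%.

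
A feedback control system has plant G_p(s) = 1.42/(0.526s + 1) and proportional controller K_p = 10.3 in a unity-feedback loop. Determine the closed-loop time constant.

Closed loop: T(s) = K_p·G_p/(1+K_p·G_p) = 14.63/(0.526s + 1 + 14.63), with pole at s = −(1 + 14.63)/0.526 = −29.71.
Closed-loop time constant τ = 1/29.71 = 0.0337 s.

τ = 0.0337 s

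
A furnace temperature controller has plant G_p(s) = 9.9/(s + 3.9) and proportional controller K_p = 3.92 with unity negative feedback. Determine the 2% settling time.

T_s ≈ 0.0937 s

Closed-loop transfer function: T(s) = K_p·G_p(s)/(1 + K_p·G_p(s)) = 38.81/(s + 3.9 + 38.81) = 38.81/(s + 42.71).
Time constant τ = 1/42.71 = 0.02341 s, so the 2% settling time is about 4τ = 0.0937 s.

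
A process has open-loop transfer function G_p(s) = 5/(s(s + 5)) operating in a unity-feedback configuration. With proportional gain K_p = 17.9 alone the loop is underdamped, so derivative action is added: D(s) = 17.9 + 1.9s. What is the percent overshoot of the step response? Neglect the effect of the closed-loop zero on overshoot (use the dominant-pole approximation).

2.36%

Forward path: (17.9 + 1.9s)·5/(s(s+5)). The closed-loop characteristic equation is s² + (5 + 5·1.9)s + 5·17.9 = 0.
That is s² + 14.5s + 89.5 = 0, so ω_n = 9.46 rad/s and ζ = 14.5/(2·9.46) = 0.7663.
%OS = 100·exp(−πζ/√(1−ζ²)) = 2.36%.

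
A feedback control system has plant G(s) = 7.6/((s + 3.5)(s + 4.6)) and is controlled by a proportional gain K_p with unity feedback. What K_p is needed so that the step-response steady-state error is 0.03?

Steady-state error for a unit step on this type-0 loop is 1/(1 + K_p·G(0)).
G(0) = 0.472. Require 1/(1 + K_p·0.472) = 0.03, so 1 + 0.472·K_p = 33.33.
K_p = (33.33 − 1)/0.472 = 68.5.

K_p = 68.5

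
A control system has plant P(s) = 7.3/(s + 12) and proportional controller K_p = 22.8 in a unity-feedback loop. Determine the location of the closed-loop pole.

s = -178.4

Closed-loop transfer function: T(s) = K_p·P(s)/(1 + K_p·P(s)) = 166.4/(s + 12 + 166.4) = 166.4/(s + 178.4).
The closed-loop pole is at s = −178.4.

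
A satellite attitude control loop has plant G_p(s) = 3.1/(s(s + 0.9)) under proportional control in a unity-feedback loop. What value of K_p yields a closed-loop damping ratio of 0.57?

Closed-loop characteristic equation: s² + 0.9s + K_p·3.1 = 0.
So ω_n = √(3.1K_p) and 2ζω_n = 0.9, giving ζ = 0.9/(2√(3.1K_p)).
Setting ζ = 0.57: √(3.1K_p) = 0.9/(2·0.57) = 0.7895, so K_p = 0.6233/3.1 = 0.201.

K_p = 0.201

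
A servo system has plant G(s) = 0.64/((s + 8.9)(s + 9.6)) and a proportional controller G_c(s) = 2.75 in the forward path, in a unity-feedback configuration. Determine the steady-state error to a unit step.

The loop is type 0. Static position error constant K_pos = G_c(0)·G(0) = 2.75·0.007491 = 0.0206.
Steady-state error to a unit step: e_ss = 1/(1+K_pos) = 1/1.021 = 0.98.

0.98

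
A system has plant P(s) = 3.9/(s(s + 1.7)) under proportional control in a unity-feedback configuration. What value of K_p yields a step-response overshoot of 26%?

From %OS = 100·exp(−πζ/√(1−ζ²)) = 26%, ζ = −ln(0.26)/√(π²+ln²(0.26)) = 0.3941.
Characteristic equation s² + 1.7s + 3.9K_p = 0 gives ζ = 1.7/(2√(3.9K_p)).
Setting ζ = 0.3941: √(3.9K_p) = 1.7/(2·0.3941) = 2.157, so K_p = 4.652/3.9 = 1.19.

K_p = 1.19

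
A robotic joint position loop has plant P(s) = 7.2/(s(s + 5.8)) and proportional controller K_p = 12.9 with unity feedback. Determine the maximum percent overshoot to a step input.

37.1%

Closed-loop characteristic equation: s² + 5.8s + 92.88 = 0, so ω_n = 9.637 rad/s and ζ = 5.8/(2·9.637) = 0.3009.
%OS = 100·exp(−πζ/√(1−ζ²)) = 100·exp(−π·0.3009/√0.9095) = 37.1%.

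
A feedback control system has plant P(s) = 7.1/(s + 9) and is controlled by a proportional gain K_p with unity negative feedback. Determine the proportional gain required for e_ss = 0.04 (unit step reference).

K_p = 30.4

The loop is type 0, so e_ss(step) = 1/(1 + K_pos) with K_pos = K_p·P(0).
P(0) = 0.7889. Require 1/(1 + K_p·0.7889) = 0.04, so 1 + 0.7889·K_p = 25.
K_p = (25 − 1)/0.7889 = 30.4.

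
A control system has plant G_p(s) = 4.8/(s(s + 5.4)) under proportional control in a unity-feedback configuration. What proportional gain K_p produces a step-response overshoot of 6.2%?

K_p = 3.46

From %OS = 100·exp(−πζ/√(1−ζ²)) = 6.2%, ζ = −ln(0.062)/√(π²+ln²(0.062)) = 0.6628.
Characteristic equation s² + 5.4s + 4.8K_p = 0 gives ζ = 5.4/(2√(4.8K_p)).
Setting ζ = 0.6628: √(4.8K_p) = 5.4/(2·0.6628) = 4.074, so K_p = 16.6/4.8 = 3.46.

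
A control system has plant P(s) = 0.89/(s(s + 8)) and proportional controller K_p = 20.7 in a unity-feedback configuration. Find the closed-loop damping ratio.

With unity feedback the closed-loop characteristic equation is s² + 8s + 20.7·0.89 = s² + 8s + 18.42 = 0.
Matching s² + 2ζω_n s + ω_n²: ω_n = √18.42 = 4.292 rad/s and 2ζω_n = 8, so ζ = 8/(2·4.292) = 0.932.

ζ = 0.932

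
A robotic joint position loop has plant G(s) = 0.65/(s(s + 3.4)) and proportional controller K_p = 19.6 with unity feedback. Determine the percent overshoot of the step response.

From 1 + K_pG(s) = 0: s² + 3.4s + 12.74 = 0 ⇒ ω_n = 3.569, ζ = 0.4763.
%OS = 100·exp(−πζ/√(1−ζ²)) = 100·exp(−π·0.4763/√0.7732) = 18.2%.

18.2%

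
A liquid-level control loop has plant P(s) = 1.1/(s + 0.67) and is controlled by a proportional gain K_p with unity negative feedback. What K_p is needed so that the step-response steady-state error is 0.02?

K_p = 29.8

For a type-0 loop with proportional control, e_ss = 1/(1 + K_p·P(0)).
P(0) = 1.642. Require 1/(1 + K_p·1.642) = 0.02, so 1 + 1.642·K_p = 50.
K_p = (50 − 1)/1.642 = 29.8.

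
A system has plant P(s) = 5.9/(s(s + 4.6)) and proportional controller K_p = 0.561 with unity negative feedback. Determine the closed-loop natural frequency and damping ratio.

With unity feedback the closed-loop characteristic equation is s² + 4.6s + 0.561·5.9 = s² + 4.6s + 3.31 = 0.
Matching s² + 2ζω_n s + ω_n²: ω_n = √3.31 = 1.819 rad/s and 2ζω_n = 4.6, so ζ = 4.6/(2·1.819) = 1.26.

ω_n = 1.82 rad/s, ζ = 1.26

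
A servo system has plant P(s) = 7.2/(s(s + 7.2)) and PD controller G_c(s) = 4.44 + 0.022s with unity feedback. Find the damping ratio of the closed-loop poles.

ζ = 0.651

Forward path: (4.44 + 0.022s)·7.2/(s(s+7.2)). The closed-loop characteristic equation is s² + (7.2 + 7.2·0.022)s + 7.2·4.44 = 0.
That is s² + 7.358s + 31.97 = 0, so ω_n = 5.654 rad/s and ζ = 7.358/(2·5.654) = 0.6507.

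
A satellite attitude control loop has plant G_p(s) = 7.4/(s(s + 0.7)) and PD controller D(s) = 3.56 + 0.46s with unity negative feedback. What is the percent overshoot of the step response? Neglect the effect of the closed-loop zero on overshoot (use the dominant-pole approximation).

25.4%

Forward path: (3.56 + 0.46s)·7.4/(s(s+0.7)). The closed-loop characteristic equation is s² + (0.7 + 7.4·0.46)s + 7.4·3.56 = 0.
That is s² + 4.104s + 26.34 = 0, so ω_n = 5.133 rad/s and ζ = 4.104/(2·5.133) = 0.3998.
%OS = 100·exp(−πζ/√(1−ζ²)) = 25.4%.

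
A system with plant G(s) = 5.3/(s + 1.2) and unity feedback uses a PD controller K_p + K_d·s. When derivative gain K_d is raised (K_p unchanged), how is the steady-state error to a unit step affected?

K_d affects only the transient (the s-coefficient); the DC loop gain, and hence e_ss, depends only on K_p.

unchanged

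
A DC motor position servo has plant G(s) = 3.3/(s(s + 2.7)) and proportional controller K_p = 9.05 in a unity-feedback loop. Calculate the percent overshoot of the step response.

44.9%

Closed-loop characteristic equation: s² + 2.7s + 29.87 = 0, so ω_n = 5.465 rad/s and ζ = 2.7/(2·5.465) = 0.247.
%OS = 100·exp(−πζ/√(1−ζ²)) = 100·exp(−π·0.247/√0.939) = 44.9%.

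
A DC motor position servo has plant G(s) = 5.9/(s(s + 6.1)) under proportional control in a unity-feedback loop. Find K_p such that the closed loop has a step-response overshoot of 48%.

K_p = 30.5

From %OS = 100·exp(−πζ/√(1−ζ²)) = 48%, ζ = −ln(0.48)/√(π²+ln²(0.48)) = 0.2275.
Characteristic equation s² + 6.1s + 5.9K_p = 0 gives ζ = 6.1/(2√(5.9K_p)).
Setting ζ = 0.2275: √(5.9K_p) = 6.1/(2·0.2275) = 13.41, so K_p = 179.7/5.9 = 30.5.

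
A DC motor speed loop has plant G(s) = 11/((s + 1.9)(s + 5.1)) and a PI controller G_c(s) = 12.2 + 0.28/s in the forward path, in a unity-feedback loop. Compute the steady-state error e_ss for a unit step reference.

0

The open loop G_c(s)G(s) has a pole at the origin (type 1), so the static position error constant is infinite and e_ss = 1/(1+∞) = 0.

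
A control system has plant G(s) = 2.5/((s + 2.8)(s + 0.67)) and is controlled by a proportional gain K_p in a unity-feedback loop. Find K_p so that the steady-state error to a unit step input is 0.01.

Steady-state error for a unit step on this type-0 loop is 1/(1 + K_p·G(0)).
G(0) = 1.333. Require 1/(1 + K_p·1.333) = 0.01, so 1 + 1.333·K_p = 100.
K_p = (100 − 1)/1.333 = 74.3.

K_p = 74.3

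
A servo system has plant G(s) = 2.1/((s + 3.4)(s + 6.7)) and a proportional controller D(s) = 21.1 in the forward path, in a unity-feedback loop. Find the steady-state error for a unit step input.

0.34

The loop is type 0. Static position error constant K_pos = D(0)·G(0) = 21.1·0.09219 = 1.945.
Steady-state error to a unit step: e_ss = 1/(1+K_pos) = 1/2.945 = 0.34.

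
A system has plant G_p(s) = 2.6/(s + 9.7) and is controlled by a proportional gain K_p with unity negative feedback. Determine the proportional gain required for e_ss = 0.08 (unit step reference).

K_p = 42.9

Steady-state error for a unit step on this type-0 loop is 1/(1 + K_p·G_p(0)).
G_p(0) = 0.268. Require 1/(1 + K_p·0.268) = 0.08, so 1 + 0.268·K_p = 12.5.
K_p = (12.5 − 1)/0.268 = 42.9.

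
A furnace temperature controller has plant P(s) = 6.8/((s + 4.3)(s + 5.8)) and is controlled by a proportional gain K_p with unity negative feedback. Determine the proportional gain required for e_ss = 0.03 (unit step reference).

For a type-0 loop with proportional control, e_ss = 1/(1 + K_p·P(0)).
P(0) = 0.2727. Require 1/(1 + K_p·0.2727) = 0.03, so 1 + 0.2727·K_p = 33.33.
K_p = (33.33 − 1)/0.2727 = 119.

K_p = 119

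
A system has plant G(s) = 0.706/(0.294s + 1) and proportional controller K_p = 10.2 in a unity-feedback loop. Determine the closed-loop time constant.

Closed loop: T(s) = K_p·G/(1+K_p·G) = 7.201/(0.294s + 1 + 7.201), with pole at s = −(1 + 7.201)/0.294 = −27.9.
Closed-loop time constant τ = 1/27.9 = 0.0358 s.

τ = 0.0358 s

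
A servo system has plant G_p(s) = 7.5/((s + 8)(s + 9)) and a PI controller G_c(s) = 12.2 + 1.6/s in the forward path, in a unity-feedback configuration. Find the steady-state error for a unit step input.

The open loop G_c(s)G_p(s) has a pole at the origin (type 1), so the static position error constant is infinite and e_ss = 1/(1+∞) = 0.

0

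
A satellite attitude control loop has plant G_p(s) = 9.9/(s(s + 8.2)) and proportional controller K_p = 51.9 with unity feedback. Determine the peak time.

T_p = 0.141 s

Closed-loop characteristic equation: s² + 8.2s + 513.8 = 0, so ω_n = 22.67 rad/s and ζ = 8.2/(2·22.67) = 0.1809.
Damped frequency ω_d = ω_n√(1−ζ²) = 22.29 rad/s, so peak time T_p = π/ω_d = 0.141 s.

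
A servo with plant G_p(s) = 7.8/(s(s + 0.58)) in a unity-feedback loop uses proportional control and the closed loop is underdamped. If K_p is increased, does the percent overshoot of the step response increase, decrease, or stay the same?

increase

Characteristic equation s² + 0.58s + K_p·7.8 = 0: raising K_p raises ω_n while 2ζω_n = 0.58 is fixed, so ζ falls and overshoot grows.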